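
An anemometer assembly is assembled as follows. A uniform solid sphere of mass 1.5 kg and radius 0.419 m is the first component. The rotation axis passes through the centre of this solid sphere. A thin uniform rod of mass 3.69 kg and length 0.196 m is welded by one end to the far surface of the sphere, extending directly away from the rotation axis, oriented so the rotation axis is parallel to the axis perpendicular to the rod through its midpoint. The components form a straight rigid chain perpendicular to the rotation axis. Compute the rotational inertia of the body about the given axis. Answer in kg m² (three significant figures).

Solid sphere: I_cm = (2/5)MR² = (2/5)(1.5)(0.419)² = 0.10534 kg m²; axis through the centre, so I = 0.10534 kg m².
Thin rod: I_cm = (1/12)ML² = (1/12)(3.69)(0.196)² = 0.011813 kg m²; centre at d = 0.419 + 0.098 = 0.517 m, so the parallel axis theorem gives I = 0.011813 + (3.69)(0.517)² = 0.99811 kg m².
Total I = 0.10534 + 0.99811 = 1.1034 kg m².

1.10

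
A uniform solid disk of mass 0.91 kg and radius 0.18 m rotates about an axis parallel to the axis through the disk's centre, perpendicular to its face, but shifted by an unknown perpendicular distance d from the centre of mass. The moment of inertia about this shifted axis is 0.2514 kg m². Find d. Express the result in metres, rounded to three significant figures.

About the centre-of-mass axis, I_cm = (1/2)MR² = (1/2)(0.91)(0.18)² = 0.014742 kg m².
Parallel axis theorem: I = I_cm + Md², so Md² = 0.2514 − 0.014742 = 0.23666 kg m².
d = √(0.23666 / 0.91) = 0.50996 m.

0.510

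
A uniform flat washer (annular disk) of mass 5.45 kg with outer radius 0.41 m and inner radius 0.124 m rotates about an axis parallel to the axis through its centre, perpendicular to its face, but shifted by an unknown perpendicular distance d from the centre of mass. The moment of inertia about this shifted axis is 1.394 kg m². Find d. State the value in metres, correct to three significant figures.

0.405

About the centre-of-mass axis, I_cm = (1/2)M(R²+r²) = (1/2)(5.45)[(0.41)² + (0.124)²] = 0.49997 kg m².
Parallel axis theorem: I = I_cm + Md², so Md² = 1.394 − 0.49997 = 0.89403 kg m².
d = √(0.89403 / 5.45) = 0.40502 m.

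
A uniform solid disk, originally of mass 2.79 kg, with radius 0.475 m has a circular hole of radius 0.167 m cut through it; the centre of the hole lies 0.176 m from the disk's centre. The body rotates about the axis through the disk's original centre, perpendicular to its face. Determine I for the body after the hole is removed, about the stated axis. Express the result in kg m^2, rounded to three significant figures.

0.299

Unpierced body about its centre: I₀ = (1/2)MR² = (1/2)(2.79)(0.475)² = 0.31475 kg m^2.
The removed disk has mass m = M·(r/R)² = (2.79)(0.167/0.475)² = 0.34487 kg (same uniform areal density).
Its moment of inertia about the rotation axis (parallel-axis theorem): I_hole = (1/2)mr² + md² = (1/2)(0.34487)(0.167)² + (0.34487)(0.176)² = 0.015492 kg m^2.
Treating the hole as negative mass, I = I₀ − I_hole = 0.31475 − 0.015492 = 0.29926 kg m^2.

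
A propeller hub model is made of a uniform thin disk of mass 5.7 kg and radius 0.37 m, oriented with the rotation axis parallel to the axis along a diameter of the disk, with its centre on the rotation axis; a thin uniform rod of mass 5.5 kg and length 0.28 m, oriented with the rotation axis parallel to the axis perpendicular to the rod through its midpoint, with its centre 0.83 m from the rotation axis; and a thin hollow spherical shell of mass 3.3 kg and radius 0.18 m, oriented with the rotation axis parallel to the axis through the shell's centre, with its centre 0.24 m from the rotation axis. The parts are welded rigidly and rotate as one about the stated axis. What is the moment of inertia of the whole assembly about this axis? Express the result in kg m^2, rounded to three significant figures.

Thin disk: I_cm = (1/4)MR² = (1/4)(5.7)(0.37)² = 0.19508 kg m^2; axis through the centre, so I = 0.19508 kg m^2.
Thin rod: I_cm = (1/12)ML² = (1/12)(5.5)(0.28)² = 0.035933 kg m^2; centre at d = 0.83 m, so I = I_cm + Md² gives I = 0.035933 + (5.5)(0.83)² = 3.8249 kg m^2.
Spherical shell: I_cm = (2/3)MR² = (2/3)(3.3)(0.18)² = 0.07128 kg m^2; centre at d = 0.24 m, so I = I_cm + Md² gives I = 0.07128 + (3.3)(0.24)² = 0.26136 kg m^2.
Total I = 0.19508 + 3.8249 + 0.26136 = 4.2813 kg m^2.

4.28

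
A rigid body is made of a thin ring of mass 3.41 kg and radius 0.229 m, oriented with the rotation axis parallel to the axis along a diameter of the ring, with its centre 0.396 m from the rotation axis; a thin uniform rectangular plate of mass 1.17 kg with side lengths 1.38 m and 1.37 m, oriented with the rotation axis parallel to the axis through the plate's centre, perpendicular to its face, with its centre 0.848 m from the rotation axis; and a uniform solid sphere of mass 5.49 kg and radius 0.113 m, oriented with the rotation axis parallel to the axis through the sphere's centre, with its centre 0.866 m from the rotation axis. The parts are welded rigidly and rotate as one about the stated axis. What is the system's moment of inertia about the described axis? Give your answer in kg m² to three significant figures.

Thin ring: I_cm = (1/2)MR² = (1/2)(3.41)(0.229)² = 0.089412 kg m²; centre at d = 0.396 m, so the parallel axis theorem gives I = 0.089412 + (3.41)(0.396)² = 0.62415 kg m².
Rectangular plate: I_cm = (1/12)M(a²+b²) = (1/12)(1.17)[(1.38)² + (1.37)²] = 0.36868 kg m²; centre at d = 0.848 m, so the parallel axis theorem gives I = 0.36868 + (1.17)(0.848)² = 1.21 kg m².
Solid sphere: I_cm = (2/5)MR² = (2/5)(5.49)(0.113)² = 0.028041 kg m²; centre at d = 0.866 m, so the parallel axis theorem gives I = 0.028041 + (5.49)(0.866)² = 4.1453 kg m².
Total I = 0.62415 + 1.21 + 4.1453 = 5.9795 kg m².

5.98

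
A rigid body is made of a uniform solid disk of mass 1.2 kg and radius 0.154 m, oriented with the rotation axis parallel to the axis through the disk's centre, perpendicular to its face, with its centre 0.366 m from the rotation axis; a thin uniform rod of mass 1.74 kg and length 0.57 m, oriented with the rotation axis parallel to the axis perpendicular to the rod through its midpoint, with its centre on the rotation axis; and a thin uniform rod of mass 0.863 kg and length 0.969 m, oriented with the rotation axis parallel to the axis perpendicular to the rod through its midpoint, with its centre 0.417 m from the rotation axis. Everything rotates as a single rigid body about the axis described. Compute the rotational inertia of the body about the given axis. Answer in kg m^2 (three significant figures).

Solid disk: I_cm = (1/2)MR² = (1/2)(1.2)(0.154)² = 0.01423 kg m^2; centre at d = 0.366 m, so I = I_cm + Md² gives I = 0.01423 + (1.2)(0.366)² = 0.17498 kg m^2.
Thin rod: I_cm = (1/12)ML² = (1/12)(1.74)(0.57)² = 0.04711 kg m^2; axis through the centre, so I = 0.04711 kg m^2.
Thin rod: I_cm = (1/12)ML² = (1/12)(0.863)(0.969)² = 0.067527 kg m^2; centre at d = 0.417 m, so I = I_cm + Md² gives I = 0.067527 + (0.863)(0.417)² = 0.21759 kg m^2.
Total I = 0.17498 + 0.04711 + 0.21759 = 0.43968 kg m^2.

0.440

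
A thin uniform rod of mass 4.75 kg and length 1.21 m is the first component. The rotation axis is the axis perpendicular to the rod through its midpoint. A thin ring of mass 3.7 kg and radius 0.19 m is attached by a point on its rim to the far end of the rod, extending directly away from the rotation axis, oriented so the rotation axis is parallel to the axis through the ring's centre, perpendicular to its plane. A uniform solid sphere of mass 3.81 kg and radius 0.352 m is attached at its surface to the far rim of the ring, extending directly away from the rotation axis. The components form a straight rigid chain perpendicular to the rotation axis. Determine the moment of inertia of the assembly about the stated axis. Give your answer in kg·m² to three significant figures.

Thin rod: I_cm = (1/12)ML² = (1/12)(4.75)(1.21)² = 0.57954 kg·m²; axis through the centre, so I = 0.57954 kg·m².
Thin ring: I_cm = MR² = (3.7)(0.19)² = 0.13357 kg·m²; centre at d = 0.605 + 0.19 = 0.795 m, so the parallel axis theorem gives I = 0.13357 + (3.7)(0.795)² = 2.4721 kg·m².
Solid sphere: I_cm = (2/5)MR² = (2/5)(3.81)(0.352)² = 0.18883 kg·m²; centre at d = 0.605 + 0.19 + 0.19 + 0.352 = 1.337 m, so the parallel axis theorem gives I = 0.18883 + (3.81)(1.337)² = 6.9995 kg·m².
Total I = 0.57954 + 2.4721 + 6.9995 = 10.051 kg·m².

10.1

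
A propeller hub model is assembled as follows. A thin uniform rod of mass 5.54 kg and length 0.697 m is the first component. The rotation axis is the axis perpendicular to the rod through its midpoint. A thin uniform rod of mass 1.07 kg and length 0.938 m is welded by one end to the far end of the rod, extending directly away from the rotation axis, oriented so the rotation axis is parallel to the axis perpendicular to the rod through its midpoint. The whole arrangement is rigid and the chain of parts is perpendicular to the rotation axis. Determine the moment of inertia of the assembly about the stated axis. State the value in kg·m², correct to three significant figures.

Thin rod: I_cm = (1/12)ML² = (1/12)(5.54)(0.697)² = 0.22428 kg·m²; axis through the centre, so I = 0.22428 kg·m².
Thin rod: I_cm = (1/12)ML² = (1/12)(1.07)(0.938)² = 0.078453 kg·m²; centre at d = 0.3485 + 0.469 = 0.8175 m, so I = I_cm + Md² gives I = 0.078453 + (1.07)(0.8175)² = 0.79354 kg·m².
Total I = 0.22428 + 0.79354 = 1.0178 kg·m².

1.02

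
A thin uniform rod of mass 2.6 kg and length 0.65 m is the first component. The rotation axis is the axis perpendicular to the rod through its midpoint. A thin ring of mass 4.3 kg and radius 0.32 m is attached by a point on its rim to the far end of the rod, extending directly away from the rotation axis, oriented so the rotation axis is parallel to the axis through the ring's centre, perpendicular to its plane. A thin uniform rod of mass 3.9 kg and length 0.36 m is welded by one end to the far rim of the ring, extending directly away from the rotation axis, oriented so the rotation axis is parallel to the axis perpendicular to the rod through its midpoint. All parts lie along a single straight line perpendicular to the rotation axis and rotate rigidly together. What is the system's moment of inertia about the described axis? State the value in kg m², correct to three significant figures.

7.48

Thin rod: I_cm = (1/12)ML² = (1/12)(2.6)(0.65)² = 0.091542 kg m²; axis through the centre, so I = 0.091542 kg m².
Thin ring: I_cm = MR² = (4.3)(0.32)² = 0.44032 kg m²; centre at d = 0.325 + 0.32 = 0.645 m, so the parallel axis theorem gives I = 0.44032 + (4.3)(0.645)² = 2.2292 kg m².
Thin rod: I_cm = (1/12)ML² = (1/12)(3.9)(0.36)² = 0.04212 kg m²; centre at d = 0.325 + 0.32 + 0.32 + 0.18 = 1.145 m, so the parallel axis theorem gives I = 0.04212 + (3.9)(1.145)² = 5.1551 kg m².
Total I = 0.091542 + 2.2292 + 5.1551 = 7.4759 kg m².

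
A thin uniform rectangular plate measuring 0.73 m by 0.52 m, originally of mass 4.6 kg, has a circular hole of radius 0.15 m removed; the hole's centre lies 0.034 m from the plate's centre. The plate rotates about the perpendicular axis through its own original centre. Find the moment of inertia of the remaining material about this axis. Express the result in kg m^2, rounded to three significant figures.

Unpierced body about its centre: I₀ = (1/12)M(a²+b²) = (1/12)(4.6)[(0.73)² + (0.52)²] = 0.30793 kg m^2.
The removed disk has mass m = M·πr²/(ab) = (4.6)·π(0.15)²/(0.73·0.52) = 0.85657 kg (same uniform areal density).
Its moment of inertia about the rotation axis (parallel-axis theorem): I_hole = (1/2)mr² + md² = (1/2)(0.85657)(0.15)² + (0.85657)(0.034)² = 0.010627 kg m^2.
Treating the hole as negative mass, I = I₀ − I_hole = 0.30793 − 0.010627 = 0.29731 kg m^2.

0.297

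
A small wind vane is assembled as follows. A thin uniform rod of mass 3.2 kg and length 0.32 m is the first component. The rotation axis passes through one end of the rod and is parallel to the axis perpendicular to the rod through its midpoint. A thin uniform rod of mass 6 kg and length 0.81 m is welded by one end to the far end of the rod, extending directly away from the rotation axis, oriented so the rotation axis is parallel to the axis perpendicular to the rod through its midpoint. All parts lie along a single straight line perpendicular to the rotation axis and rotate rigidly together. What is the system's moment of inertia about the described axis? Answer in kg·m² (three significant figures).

Thin rod: I_cm = (1/12)ML² = (1/12)(3.2)(0.32)² = 0.027307 kg·m²; centre at d = 0.16 m, so the parallel axis theorem gives I = 0.027307 + (3.2)(0.16)² = 0.10923 kg·m².
Thin rod: I_cm = (1/12)ML² = (1/12)(6)(0.81)² = 0.32805 kg·m²; centre at d = 0.16 + 0.16 + 0.405 = 0.725 m, so the parallel axis theorem gives I = 0.32805 + (6)(0.725)² = 3.4818 kg·m².
Total I = 0.10923 + 3.4818 = 3.591 kg·m².

3.59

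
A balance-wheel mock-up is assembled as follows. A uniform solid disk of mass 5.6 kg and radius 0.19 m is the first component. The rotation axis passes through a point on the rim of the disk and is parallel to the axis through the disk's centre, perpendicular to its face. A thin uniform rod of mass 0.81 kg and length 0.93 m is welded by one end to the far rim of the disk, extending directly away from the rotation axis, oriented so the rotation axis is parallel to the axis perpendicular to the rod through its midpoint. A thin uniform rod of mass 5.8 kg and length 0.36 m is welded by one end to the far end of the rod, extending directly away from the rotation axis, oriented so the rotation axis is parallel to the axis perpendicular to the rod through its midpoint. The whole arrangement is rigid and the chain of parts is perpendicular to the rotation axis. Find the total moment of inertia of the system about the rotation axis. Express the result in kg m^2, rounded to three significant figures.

13.9

Solid disk: I_cm = (1/2)MR² = (1/2)(5.6)(0.19)² = 0.10108 kg m^2; centre at d = 0.19 m, so the parallel axis theorem gives I = 0.10108 + (5.6)(0.19)² = 0.30324 kg m^2.
Thin rod: I_cm = (1/12)ML² = (1/12)(0.81)(0.93)² = 0.058381 kg m^2; centre at d = 0.19 + 0.19 + 0.465 = 0.845 m, so the parallel axis theorem gives I = 0.058381 + (0.81)(0.845)² = 0.63674 kg m^2.
Thin rod: I_cm = (1/12)ML² = (1/12)(5.8)(0.36)² = 0.06264 kg m^2; centre at d = 0.19 + 0.19 + 0.465 + 0.465 + 0.18 = 1.49 m, so the parallel axis theorem gives I = 0.06264 + (5.8)(1.49)² = 12.939 kg m^2.
Total I = 0.30324 + 0.63674 + 12.939 = 13.879 kg m^2.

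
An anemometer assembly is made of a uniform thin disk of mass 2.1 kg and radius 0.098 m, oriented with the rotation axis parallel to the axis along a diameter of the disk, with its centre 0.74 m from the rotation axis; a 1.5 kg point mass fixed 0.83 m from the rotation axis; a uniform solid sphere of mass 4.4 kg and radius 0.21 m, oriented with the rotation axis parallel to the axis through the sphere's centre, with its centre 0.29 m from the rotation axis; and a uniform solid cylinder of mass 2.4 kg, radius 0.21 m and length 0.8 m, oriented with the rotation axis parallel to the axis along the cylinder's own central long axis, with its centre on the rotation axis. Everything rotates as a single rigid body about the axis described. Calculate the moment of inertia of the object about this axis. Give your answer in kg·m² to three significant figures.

Thin disk: I_cm = (1/4)MR² = (1/4)(2.1)(0.098)² = 0.0050421 kg·m²; centre at d = 0.74 m, so I = I_cm + Md² gives I = 0.0050421 + (2.1)(0.74)² = 1.155 kg·m².
Point mass: I_cm = 0; centre at d = 0.83 m, so I = I_cm + Md² gives I = 0 + (1.5)(0.83)² = 1.0333 kg·m².
Solid sphere: I_cm = (2/5)MR² = (2/5)(4.4)(0.21)² = 0.077616 kg·m²; centre at d = 0.29 m, so I = I_cm + Md² gives I = 0.077616 + (4.4)(0.29)² = 0.44766 kg·m².
Solid cylinder: I_cm = (1/2)MR² = (1/2)(2.4)(0.21)² = 0.05292 kg·m²; axis through the centre, so I = 0.05292 kg·m².
Total I = 1.155 + 1.0333 + 0.44766 + 0.05292 = 2.6889 kg·m².

2.69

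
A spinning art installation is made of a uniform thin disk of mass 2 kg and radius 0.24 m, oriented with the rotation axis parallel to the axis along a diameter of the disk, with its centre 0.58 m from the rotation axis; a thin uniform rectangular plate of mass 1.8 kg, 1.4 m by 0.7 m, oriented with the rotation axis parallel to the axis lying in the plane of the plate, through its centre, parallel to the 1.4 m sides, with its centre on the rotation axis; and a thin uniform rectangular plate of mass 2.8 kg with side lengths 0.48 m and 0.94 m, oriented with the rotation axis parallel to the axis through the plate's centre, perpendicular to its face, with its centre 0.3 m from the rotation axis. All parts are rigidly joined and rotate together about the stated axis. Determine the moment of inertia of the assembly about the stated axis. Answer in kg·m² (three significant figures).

1.29

Thin disk: I_cm = (1/4)MR² = (1/4)(2)(0.24)² = 0.0288 kg·m²; centre at d = 0.58 m, so I = I_cm + Md² gives I = 0.0288 + (2)(0.58)² = 0.7016 kg·m².
Rectangular plate: I_cm = (1/12)Mb² = (1/12)(1.8)(0.7)² = 0.0735 kg·m²; axis through the centre, so I = 0.0735 kg·m².
Rectangular plate: I_cm = (1/12)M(a²+b²) = (1/12)(2.8)[(0.48)² + (0.94)²] = 0.25993 kg·m²; centre at d = 0.3 m, so I = I_cm + Md² gives I = 0.25993 + (2.8)(0.3)² = 0.51193 kg·m².
Total I = 0.7016 + 0.0735 + 0.51193 = 1.287 kg·m².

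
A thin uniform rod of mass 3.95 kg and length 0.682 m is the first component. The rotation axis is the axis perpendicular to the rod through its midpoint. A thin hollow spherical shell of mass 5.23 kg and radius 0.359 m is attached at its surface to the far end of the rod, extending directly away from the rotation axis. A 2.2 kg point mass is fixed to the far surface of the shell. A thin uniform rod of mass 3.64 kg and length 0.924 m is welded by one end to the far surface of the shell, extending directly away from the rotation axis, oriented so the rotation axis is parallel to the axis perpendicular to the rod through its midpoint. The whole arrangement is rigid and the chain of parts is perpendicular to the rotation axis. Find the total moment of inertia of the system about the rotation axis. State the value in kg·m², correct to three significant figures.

14.3

Thin rod: I_cm = (1/12)ML² = (1/12)(3.95)(0.682)² = 0.1531 kg·m²; axis through the centre, so I = 0.1531 kg·m².
Spherical shell: I_cm = (2/3)MR² = (2/3)(5.23)(0.359)² = 0.44937 kg·m²; centre at d = 0.341 + 0.359 = 0.7 m, so the parallel axis theorem gives I = 0.44937 + (5.23)(0.7)² = 3.0121 kg·m².
Point mass: I_cm = 0; centre at d = 0.341 + 0.359 + 0.359 = 1.059 m, so the parallel axis theorem gives I = 0 + (2.2)(1.059)² = 2.4673 kg·m².
Thin rod: I_cm = (1/12)ML² = (1/12)(3.64)(0.924)² = 0.25898 kg·m²; centre at d = 0.341 + 0.359 + 0.359 + 0.462 = 1.521 m, so the parallel axis theorem gives I = 0.25898 + (3.64)(1.521)² = 8.6799 kg·m².
Total I = 0.1531 + 3.0121 + 2.4673 + 8.6799 = 14.312 kg·m².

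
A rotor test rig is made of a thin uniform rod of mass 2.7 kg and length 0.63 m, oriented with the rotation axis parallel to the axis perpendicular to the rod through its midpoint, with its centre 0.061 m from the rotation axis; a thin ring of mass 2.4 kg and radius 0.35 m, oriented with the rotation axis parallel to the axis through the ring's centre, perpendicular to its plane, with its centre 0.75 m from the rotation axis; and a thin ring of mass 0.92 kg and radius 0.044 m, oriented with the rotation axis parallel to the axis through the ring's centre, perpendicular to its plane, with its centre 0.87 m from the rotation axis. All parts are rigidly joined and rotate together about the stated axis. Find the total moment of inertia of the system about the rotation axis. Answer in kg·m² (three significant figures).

Thin rod: I_cm = (1/12)ML² = (1/12)(2.7)(0.63)² = 0.089303 kg·m²; centre at d = 0.061 m, so I = I_cm + Md² gives I = 0.089303 + (2.7)(0.061)² = 0.099349 kg·m².
Thin ring: I_cm = MR² = (2.4)(0.35)² = 0.294 kg·m²; centre at d = 0.75 m, so I = I_cm + Md² gives I = 0.294 + (2.4)(0.75)² = 1.644 kg·m².
Thin ring: I_cm = MR² = (0.92)(0.044)² = 0.0017811 kg·m²; centre at d = 0.87 m, so I = I_cm + Md² gives I = 0.0017811 + (0.92)(0.87)² = 0.69813 kg·m².
Total I = 0.099349 + 1.644 + 0.69813 = 2.4415 kg·m².

2.44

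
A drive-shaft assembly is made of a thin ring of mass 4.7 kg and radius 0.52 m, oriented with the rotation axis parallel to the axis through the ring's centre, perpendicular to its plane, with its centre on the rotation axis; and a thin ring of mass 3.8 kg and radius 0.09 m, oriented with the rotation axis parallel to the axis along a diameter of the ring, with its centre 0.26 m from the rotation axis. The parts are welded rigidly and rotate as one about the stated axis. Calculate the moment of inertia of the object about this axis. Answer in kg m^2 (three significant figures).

1.54

Thin ring: I_cm = MR² = (4.7)(0.52)² = 1.2709 kg m^2; axis through the centre, so I = 1.2709 kg m^2.
Thin ring: I_cm = (1/2)MR² = (1/2)(3.8)(0.09)² = 0.01539 kg m^2; centre at d = 0.26 m, so I = I_cm + Md² gives I = 0.01539 + (3.8)(0.26)² = 0.27227 kg m^2.
Total I = 1.2709 + 0.27227 = 1.5432 kg m^2.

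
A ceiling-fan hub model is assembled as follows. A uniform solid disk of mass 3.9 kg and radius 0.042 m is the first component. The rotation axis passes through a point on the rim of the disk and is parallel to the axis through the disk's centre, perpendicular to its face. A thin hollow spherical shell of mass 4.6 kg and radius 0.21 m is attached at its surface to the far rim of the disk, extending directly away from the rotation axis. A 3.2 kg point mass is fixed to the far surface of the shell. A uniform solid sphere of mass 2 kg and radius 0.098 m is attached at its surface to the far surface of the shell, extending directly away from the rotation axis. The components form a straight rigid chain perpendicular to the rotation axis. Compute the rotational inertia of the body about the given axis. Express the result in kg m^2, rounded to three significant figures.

Solid disk: I_cm = (1/2)MR² = (1/2)(3.9)(0.042)² = 0.0034398 kg m^2; centre at d = 0.042 m, so the parallel axis theorem gives I = 0.0034398 + (3.9)(0.042)² = 0.010319 kg m^2.
Spherical shell: I_cm = (2/3)MR² = (2/3)(4.6)(0.21)² = 0.13524 kg m^2; centre at d = 0.042 + 0.042 + 0.21 = 0.294 m, so the parallel axis theorem gives I = 0.13524 + (4.6)(0.294)² = 0.53285 kg m^2.
Point mass: I_cm = 0; centre at d = 0.042 + 0.042 + 0.21 + 0.21 = 0.504 m, so the parallel axis theorem gives I = 0 + (3.2)(0.504)² = 0.81285 kg m^2.
Solid sphere: I_cm = (2/5)MR² = (2/5)(2)(0.098)² = 0.0076832 kg m^2; centre at d = 0.042 + 0.042 + 0.21 + 0.21 + 0.098 = 0.602 m, so the parallel axis theorem gives I = 0.0076832 + (2)(0.602)² = 0.73249 kg m^2.
Total I = 0.010319 + 0.53285 + 0.81285 + 0.73249 = 2.0885 kg m^2.

2.09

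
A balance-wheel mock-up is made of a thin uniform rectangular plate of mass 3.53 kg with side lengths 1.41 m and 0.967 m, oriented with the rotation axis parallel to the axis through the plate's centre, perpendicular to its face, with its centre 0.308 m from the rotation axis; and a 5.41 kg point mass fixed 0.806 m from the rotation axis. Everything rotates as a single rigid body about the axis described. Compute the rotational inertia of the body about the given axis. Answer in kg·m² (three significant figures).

4.71

Rectangular plate: I_cm = (1/12)M(a²+b²) = (1/12)(3.53)[(1.41)² + (0.967)²] = 0.8599 kg·m²; centre at d = 0.308 m, so the parallel axis theorem gives I = 0.8599 + (3.53)(0.308)² = 1.1948 kg·m².
Point mass: I_cm = 0; centre at d = 0.806 m, so the parallel axis theorem gives I = 0 + (5.41)(0.806)² = 3.5145 kg·m².
Total I = 1.1948 + 3.5145 = 4.7093 kg·m².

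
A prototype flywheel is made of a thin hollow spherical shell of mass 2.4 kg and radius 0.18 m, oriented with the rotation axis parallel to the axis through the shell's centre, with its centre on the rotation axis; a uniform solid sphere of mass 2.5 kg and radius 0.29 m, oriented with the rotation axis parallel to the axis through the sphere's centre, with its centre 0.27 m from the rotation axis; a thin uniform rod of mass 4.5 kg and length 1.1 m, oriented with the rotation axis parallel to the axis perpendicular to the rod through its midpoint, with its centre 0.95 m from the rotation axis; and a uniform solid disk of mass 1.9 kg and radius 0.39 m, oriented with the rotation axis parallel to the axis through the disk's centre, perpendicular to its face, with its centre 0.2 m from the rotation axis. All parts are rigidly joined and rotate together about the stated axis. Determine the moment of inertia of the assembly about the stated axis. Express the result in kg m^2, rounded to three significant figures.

5.05

Spherical shell: I_cm = (2/3)MR² = (2/3)(2.4)(0.18)² = 0.05184 kg m^2; axis through the centre, so I = 0.05184 kg m^2.
Solid sphere: I_cm = (2/5)MR² = (2/5)(2.5)(0.29)² = 0.0841 kg m^2; centre at d = 0.27 m, so I = I_cm + Md² gives I = 0.0841 + (2.5)(0.27)² = 0.26635 kg m^2.
Thin rod: I_cm = (1/12)ML² = (1/12)(4.5)(1.1)² = 0.45375 kg m^2; centre at d = 0.95 m, so I = I_cm + Md² gives I = 0.45375 + (4.5)(0.95)² = 4.515 kg m^2.
Solid disk: I_cm = (1/2)MR² = (1/2)(1.9)(0.39)² = 0.1445 kg m^2; centre at d = 0.2 m, so I = I_cm + Md² gives I = 0.1445 + (1.9)(0.2)² = 0.2205 kg m^2.
Total I = 0.05184 + 0.26635 + 4.515 + 0.2205 = 5.0537 kg m^2.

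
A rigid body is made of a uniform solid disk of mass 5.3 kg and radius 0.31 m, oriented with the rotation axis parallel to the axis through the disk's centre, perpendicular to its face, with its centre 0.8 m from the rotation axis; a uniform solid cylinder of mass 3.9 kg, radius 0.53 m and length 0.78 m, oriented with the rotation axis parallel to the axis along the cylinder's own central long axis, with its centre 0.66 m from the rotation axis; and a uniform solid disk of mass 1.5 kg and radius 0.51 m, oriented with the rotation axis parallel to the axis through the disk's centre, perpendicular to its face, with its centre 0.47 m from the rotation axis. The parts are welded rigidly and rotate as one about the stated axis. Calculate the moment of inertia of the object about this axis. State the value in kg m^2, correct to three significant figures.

6.42

Solid disk: I_cm = (1/2)MR² = (1/2)(5.3)(0.31)² = 0.25467 kg m^2; centre at d = 0.8 m, so the parallel axis theorem gives I = 0.25467 + (5.3)(0.8)² = 3.6467 kg m^2.
Solid cylinder: I_cm = (1/2)MR² = (1/2)(3.9)(0.53)² = 0.54776 kg m^2; centre at d = 0.66 m, so the parallel axis theorem gives I = 0.54776 + (3.9)(0.66)² = 2.2466 kg m^2.
Solid disk: I_cm = (1/2)MR² = (1/2)(1.5)(0.51)² = 0.19507 kg m^2; centre at d = 0.47 m, so the parallel axis theorem gives I = 0.19507 + (1.5)(0.47)² = 0.52642 kg m^2.
Total I = 3.6467 + 2.2466 + 0.52642 = 6.4197 kg m^2.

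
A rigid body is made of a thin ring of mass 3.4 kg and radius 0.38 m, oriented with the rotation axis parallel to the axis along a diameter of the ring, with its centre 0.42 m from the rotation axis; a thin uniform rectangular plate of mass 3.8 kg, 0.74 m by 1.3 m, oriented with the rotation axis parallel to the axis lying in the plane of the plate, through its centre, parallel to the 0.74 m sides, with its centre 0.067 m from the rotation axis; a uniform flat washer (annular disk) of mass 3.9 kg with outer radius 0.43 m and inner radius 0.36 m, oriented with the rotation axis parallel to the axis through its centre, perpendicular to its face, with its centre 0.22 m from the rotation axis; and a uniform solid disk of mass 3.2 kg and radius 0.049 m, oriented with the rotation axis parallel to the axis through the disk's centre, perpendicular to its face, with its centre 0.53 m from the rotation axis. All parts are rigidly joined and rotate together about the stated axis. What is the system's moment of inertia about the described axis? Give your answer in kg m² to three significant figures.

Thin ring: I_cm = (1/2)MR² = (1/2)(3.4)(0.38)² = 0.24548 kg m²; centre at d = 0.42 m, so I = I_cm + Md² gives I = 0.24548 + (3.4)(0.42)² = 0.84524 kg m².
Rectangular plate: I_cm = (1/12)Mb² = (1/12)(3.8)(1.3)² = 0.53517 kg m²; centre at d = 0.067 m, so I = I_cm + Md² gives I = 0.53517 + (3.8)(0.067)² = 0.55222 kg m².
Annular disk: I_cm = (1/2)M(R²+r²) = (1/2)(3.9)[(0.43)² + (0.36)²] = 0.61328 kg m²; centre at d = 0.22 m, so I = I_cm + Md² gives I = 0.61328 + (3.9)(0.22)² = 0.80204 kg m².
Solid disk: I_cm = (1/2)MR² = (1/2)(3.2)(0.049)² = 0.0038416 kg m²; centre at d = 0.53 m, so I = I_cm + Md² gives I = 0.0038416 + (3.2)(0.53)² = 0.90272 kg m².
Total I = 0.84524 + 0.55222 + 0.80204 + 0.90272 = 3.1022 kg m².

3.10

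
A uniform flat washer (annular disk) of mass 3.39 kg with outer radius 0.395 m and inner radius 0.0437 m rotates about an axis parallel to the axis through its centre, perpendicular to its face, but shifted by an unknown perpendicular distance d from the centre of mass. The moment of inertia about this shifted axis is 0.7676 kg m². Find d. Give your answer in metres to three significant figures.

About the centre-of-mass axis, I_cm = (1/2)M(R²+r²) = (1/2)(3.39)[(0.395)² + (0.0437)²] = 0.2677 kg m².
Parallel axis theorem: I = I_cm + Md², so Md² = 0.7676 − 0.2677 = 0.4999 kg m².
d = √(0.4999 / 3.39) = 0.38401 m.

0.384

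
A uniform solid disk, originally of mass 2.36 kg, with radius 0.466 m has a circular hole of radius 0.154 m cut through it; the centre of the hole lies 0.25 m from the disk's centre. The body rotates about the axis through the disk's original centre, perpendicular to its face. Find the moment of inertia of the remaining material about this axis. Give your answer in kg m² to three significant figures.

0.237

Unpierced body about its centre: I₀ = (1/2)MR² = (1/2)(2.36)(0.466)² = 0.25624 kg m².
The removed disk has mass m = M·(r/R)² = (2.36)(0.154/0.466)² = 0.25774 kg (same uniform areal density).
Its moment of inertia about the rotation axis (parallel-axis theorem): I_hole = (1/2)mr² + md² = (1/2)(0.25774)(0.154)² + (0.25774)(0.25)² = 0.019165 kg m².
Treating the hole as negative mass, I = I₀ − I_hole = 0.25624 − 0.019165 = 0.23708 kg m².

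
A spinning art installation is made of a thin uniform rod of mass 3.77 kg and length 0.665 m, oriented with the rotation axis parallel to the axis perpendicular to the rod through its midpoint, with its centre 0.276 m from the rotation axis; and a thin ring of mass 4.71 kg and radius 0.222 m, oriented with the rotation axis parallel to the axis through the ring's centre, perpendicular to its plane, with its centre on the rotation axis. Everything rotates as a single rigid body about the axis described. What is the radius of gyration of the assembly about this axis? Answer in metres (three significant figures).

Thin rod: I_cm = (1/12)ML² = (1/12)(3.77)(0.665)² = 0.13893 kg m^2; centre at d = 0.276 m, so the parallel axis theorem gives I = 0.13893 + (3.77)(0.276)² = 0.42612 kg m^2.
Thin ring: I_cm = MR² = (4.71)(0.222)² = 0.23213 kg m^2; axis through the centre, so I = 0.23213 kg m^2.
Total I = 0.65824 kg m^2; total mass M = 8.48 kg.
k = √(I/M) = √(0.65824/8.48) = 0.27861 m.

0.279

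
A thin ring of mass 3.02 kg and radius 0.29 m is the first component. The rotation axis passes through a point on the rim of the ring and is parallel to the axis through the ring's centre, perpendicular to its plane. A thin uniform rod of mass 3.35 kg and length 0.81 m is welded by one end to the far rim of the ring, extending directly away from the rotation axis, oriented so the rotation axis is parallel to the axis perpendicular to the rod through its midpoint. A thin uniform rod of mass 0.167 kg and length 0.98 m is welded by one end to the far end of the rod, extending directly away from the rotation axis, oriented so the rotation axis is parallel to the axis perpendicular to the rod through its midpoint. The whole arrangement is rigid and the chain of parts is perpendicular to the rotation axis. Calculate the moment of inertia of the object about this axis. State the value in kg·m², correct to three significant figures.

Thin ring: I_cm = MR² = (3.02)(0.29)² = 0.25398 kg·m²; centre at d = 0.29 m, so I = I_cm + Md² gives I = 0.25398 + (3.02)(0.29)² = 0.50796 kg·m².
Thin rod: I_cm = (1/12)ML² = (1/12)(3.35)(0.81)² = 0.18316 kg·m²; centre at d = 0.29 + 0.29 + 0.405 = 0.985 m, so I = I_cm + Md² gives I = 0.18316 + (3.35)(0.985)² = 3.4334 kg·m².
Thin rod: I_cm = (1/12)ML² = (1/12)(0.167)(0.98)² = 0.013366 kg·m²; centre at d = 0.29 + 0.29 + 0.405 + 0.405 + 0.49 = 1.88 m, so I = I_cm + Md² gives I = 0.013366 + (0.167)(1.88)² = 0.60361 kg·m².
Total I = 0.50796 + 3.4334 + 0.60361 = 4.545 kg·m².

4.54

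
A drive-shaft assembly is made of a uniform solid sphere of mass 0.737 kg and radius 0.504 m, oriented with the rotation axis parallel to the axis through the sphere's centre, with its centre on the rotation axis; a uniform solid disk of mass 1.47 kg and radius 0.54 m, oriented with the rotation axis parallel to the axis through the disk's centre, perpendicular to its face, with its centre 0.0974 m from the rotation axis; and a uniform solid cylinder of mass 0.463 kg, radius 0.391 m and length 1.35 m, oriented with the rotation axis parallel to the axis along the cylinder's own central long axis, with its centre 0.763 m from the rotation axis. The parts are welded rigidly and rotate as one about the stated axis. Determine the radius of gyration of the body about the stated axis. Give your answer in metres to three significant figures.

0.477

Solid sphere: I_cm = (2/5)MR² = (2/5)(0.737)(0.504)² = 0.074884 kg·m²; axis through the centre, so I = 0.074884 kg·m².
Solid disk: I_cm = (1/2)MR² = (1/2)(1.47)(0.54)² = 0.21433 kg·m²; centre at d = 0.0974 m, so I = I_cm + Md² gives I = 0.21433 + (1.47)(0.0974)² = 0.22827 kg·m².
Solid cylinder: I_cm = (1/2)MR² = (1/2)(0.463)(0.391)² = 0.035392 kg·m²; centre at d = 0.763 m, so I = I_cm + Md² gives I = 0.035392 + (0.463)(0.763)² = 0.30494 kg·m².
Total I = 0.60809 kg·m²; total mass M = 2.67 kg.
k = √(I/M) = √(0.60809/2.67) = 0.47723 m.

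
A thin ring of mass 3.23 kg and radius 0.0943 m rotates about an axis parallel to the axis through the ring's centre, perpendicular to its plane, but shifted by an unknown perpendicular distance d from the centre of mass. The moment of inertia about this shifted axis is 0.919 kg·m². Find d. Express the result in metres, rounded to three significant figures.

0.525

About the centre-of-mass axis, I_cm = MR² = (3.23)(0.0943)² = 0.028723 kg·m².
Parallel axis theorem: I = I_cm + Md², so Md² = 0.919 − 0.028723 = 0.89028 kg·m².
d = √(0.89028 / 3.23) = 0.525 m.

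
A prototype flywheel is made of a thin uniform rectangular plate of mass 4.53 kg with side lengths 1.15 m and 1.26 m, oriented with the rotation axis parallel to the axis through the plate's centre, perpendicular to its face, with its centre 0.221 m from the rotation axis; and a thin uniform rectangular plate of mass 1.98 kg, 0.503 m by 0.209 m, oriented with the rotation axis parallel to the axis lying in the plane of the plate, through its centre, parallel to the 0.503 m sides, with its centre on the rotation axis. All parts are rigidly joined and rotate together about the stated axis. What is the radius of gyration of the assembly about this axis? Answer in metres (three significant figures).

Rectangular plate: I_cm = (1/12)M(a²+b²) = (1/12)(4.53)[(1.15)² + (1.26)²] = 1.0986 kg m²; centre at d = 0.221 m, so the parallel axis theorem gives I = 1.0986 + (4.53)(0.221)² = 1.3198 kg m².
Rectangular plate: I_cm = (1/12)Mb² = (1/12)(1.98)(0.209)² = 0.0072074 kg m²; axis through the centre, so I = 0.0072074 kg m².
Total I = 1.327 kg m²; total mass M = 6.51 kg.
k = √(I/M) = √(1.327/6.51) = 0.45149 m.

0.451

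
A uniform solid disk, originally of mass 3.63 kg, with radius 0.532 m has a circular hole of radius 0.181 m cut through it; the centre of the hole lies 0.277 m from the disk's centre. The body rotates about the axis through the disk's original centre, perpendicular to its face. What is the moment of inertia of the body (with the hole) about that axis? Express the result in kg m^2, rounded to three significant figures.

Unpierced body about its centre: I₀ = (1/2)MR² = (1/2)(3.63)(0.532)² = 0.51369 kg m^2.
The removed disk has mass m = M·(r/R)² = (3.63)(0.181/0.532)² = 0.42018 kg (same uniform areal density).
Its moment of inertia about the rotation axis (parallel-axis theorem): I_hole = (1/2)mr² + md² = (1/2)(0.42018)(0.181)² + (0.42018)(0.277)² = 0.039123 kg m^2.
Treating the hole as negative mass, I = I₀ − I_hole = 0.51369 − 0.039123 = 0.47457 kg m^2.

0.475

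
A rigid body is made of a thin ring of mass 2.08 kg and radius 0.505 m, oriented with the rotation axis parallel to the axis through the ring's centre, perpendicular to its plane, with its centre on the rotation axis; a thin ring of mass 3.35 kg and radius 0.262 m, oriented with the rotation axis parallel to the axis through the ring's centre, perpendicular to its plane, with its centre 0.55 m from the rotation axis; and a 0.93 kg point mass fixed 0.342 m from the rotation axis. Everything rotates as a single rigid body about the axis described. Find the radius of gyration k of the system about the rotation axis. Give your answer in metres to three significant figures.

0.544

Thin ring: I_cm = MR² = (2.08)(0.505)² = 0.53045 kg m^2; axis through the centre, so I = 0.53045 kg m^2.
Thin ring: I_cm = MR² = (3.35)(0.262)² = 0.22996 kg m^2; centre at d = 0.55 m, so the parallel axis theorem gives I = 0.22996 + (3.35)(0.55)² = 1.2433 kg m^2.
Point mass: I_cm = 0; centre at d = 0.342 m, so the parallel axis theorem gives I = 0 + (0.93)(0.342)² = 0.10878 kg m^2.
Total I = 1.8826 kg m^2; total mass M = 6.36 kg.
k = √(I/M) = √(1.8826/6.36) = 0.54406 m.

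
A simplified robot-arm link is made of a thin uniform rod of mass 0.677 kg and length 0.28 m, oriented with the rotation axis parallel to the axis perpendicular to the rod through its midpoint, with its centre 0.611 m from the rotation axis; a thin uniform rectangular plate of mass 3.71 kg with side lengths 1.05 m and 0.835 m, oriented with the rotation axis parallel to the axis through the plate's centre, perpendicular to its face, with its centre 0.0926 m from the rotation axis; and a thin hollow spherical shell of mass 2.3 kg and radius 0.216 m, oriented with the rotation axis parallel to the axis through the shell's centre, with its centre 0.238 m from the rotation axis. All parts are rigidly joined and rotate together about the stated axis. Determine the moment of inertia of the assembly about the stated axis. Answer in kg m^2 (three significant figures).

Thin rod: I_cm = (1/12)ML² = (1/12)(0.677)(0.28)² = 0.0044231 kg m^2; centre at d = 0.611 m, so the parallel axis theorem gives I = 0.0044231 + (0.677)(0.611)² = 0.25716 kg m^2.
Rectangular plate: I_cm = (1/12)M(a²+b²) = (1/12)(3.71)[(1.05)² + (0.835)²] = 0.55641 kg m^2; centre at d = 0.0926 m, so the parallel axis theorem gives I = 0.55641 + (3.71)(0.0926)² = 0.58823 kg m^2.
Spherical shell: I_cm = (2/3)MR² = (2/3)(2.3)(0.216)² = 0.071539 kg m^2; centre at d = 0.238 m, so the parallel axis theorem gives I = 0.071539 + (2.3)(0.238)² = 0.20182 kg m^2.
Total I = 0.25716 + 0.58823 + 0.20182 = 1.0472 kg m^2.

1.05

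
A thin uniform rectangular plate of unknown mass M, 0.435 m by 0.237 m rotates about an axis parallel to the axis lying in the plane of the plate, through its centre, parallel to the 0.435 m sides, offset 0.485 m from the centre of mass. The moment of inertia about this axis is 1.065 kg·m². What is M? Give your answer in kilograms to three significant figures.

4.44

I = I_cm + Md² = (1/12)Mb² + Md² = M·[0.0833333·(0.237)² + (0.485)²] = M·0.23991.
So M = 1.065 / 0.23991 = 4.4392 kg.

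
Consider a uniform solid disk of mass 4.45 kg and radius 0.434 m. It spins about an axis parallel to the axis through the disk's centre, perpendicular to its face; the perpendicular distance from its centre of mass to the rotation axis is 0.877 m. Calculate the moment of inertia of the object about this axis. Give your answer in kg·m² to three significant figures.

3.84

I_cm = (1/2)MR² = (1/2)(4.45)(0.434)² = 0.41909 kg·m²; centre at d = 0.877 m, so the parallel axis theorem gives I = 0.41909 + (4.45)(0.877)² = 3.8417 kg·m².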